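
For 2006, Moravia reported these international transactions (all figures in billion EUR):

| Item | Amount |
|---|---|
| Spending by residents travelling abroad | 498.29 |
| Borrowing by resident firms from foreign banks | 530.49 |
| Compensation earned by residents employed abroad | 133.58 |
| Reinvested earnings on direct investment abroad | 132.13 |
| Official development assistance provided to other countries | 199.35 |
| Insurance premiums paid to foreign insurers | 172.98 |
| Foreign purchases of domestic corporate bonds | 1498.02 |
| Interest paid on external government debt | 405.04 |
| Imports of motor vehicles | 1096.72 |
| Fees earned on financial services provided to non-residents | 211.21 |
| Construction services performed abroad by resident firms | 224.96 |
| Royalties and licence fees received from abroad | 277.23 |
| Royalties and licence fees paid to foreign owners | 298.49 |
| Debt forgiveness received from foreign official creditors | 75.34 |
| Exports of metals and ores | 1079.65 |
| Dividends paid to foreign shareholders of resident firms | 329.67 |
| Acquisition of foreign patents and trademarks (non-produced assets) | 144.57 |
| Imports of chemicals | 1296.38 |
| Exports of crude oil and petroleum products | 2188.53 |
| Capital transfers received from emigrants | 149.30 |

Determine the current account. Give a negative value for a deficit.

-49.63

Goods: 2188.53 - 1296.38 - 1096.72 + 1079.65 = 875.08
Services: -498.29 + 211.21 - 172.98 + 277.23 - 298.49 + 224.96 = -256.36
Primary income: 132.13 + 133.58 - 329.67 - 405.04 = -469.00
Secondary income: -199.35
Current account = 875.08 + (-256.36) + (-469.00) + (-199.35) = -49.63
(Excluded from the current account — financial account: borrowing by resident firms from foreign banks 530.49, foreign purchases of domestic corporate bonds 1498.02; capital account: debt forgiveness received from foreign official creditors 75.34, acquisition of foreign patents and trademarks (non-produced assets) 144.57, capital transfers received from emigrants 149.30.)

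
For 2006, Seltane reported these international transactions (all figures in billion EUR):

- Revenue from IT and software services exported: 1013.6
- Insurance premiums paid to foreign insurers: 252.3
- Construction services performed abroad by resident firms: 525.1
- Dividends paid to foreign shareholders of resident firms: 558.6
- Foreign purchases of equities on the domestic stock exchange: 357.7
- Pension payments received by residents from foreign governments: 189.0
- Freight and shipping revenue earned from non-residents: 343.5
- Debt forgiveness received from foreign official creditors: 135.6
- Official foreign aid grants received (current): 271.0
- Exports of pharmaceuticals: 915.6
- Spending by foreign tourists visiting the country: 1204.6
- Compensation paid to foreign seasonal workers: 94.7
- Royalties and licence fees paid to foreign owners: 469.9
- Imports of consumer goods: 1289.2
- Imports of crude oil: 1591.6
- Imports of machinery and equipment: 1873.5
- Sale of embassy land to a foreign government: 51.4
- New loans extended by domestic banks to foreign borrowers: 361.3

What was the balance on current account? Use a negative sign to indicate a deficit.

Goods: -1289.2 - 1873.5 + 915.6 - 1591.6 = -3838.7
Services: -252.3 + 525.1 + 343.5 - 469.9 + 1013.6 + 1204.6 = 2364.6
Primary income: -94.7 - 558.6 = -653.3
Secondary income: 271.0 + 189.0 = 460.0
Current account = (-3838.7) + 2364.6 + (-653.3) + 460.0 = -1667.4
(Excluded from the current account — financial account: foreign purchases of equities on the domestic stock exchange 357.7, new loans extended by domestic banks to foreign borrowers 361.3; capital account: debt forgiveness received from foreign official creditors 135.6, sale of embassy land to a foreign government 51.4.)

-1667.4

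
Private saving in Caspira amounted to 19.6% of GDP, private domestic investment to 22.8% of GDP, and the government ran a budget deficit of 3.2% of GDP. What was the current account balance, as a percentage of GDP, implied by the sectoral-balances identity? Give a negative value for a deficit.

-6.4

By the sectoral-balances identity, CA = (S_private - I) + (T - G).
Private balance = 19.6 - 22.8 = -3.2
Government balance (T - G) = -3.2
CA = -3.2 + (-3.2) = -6.4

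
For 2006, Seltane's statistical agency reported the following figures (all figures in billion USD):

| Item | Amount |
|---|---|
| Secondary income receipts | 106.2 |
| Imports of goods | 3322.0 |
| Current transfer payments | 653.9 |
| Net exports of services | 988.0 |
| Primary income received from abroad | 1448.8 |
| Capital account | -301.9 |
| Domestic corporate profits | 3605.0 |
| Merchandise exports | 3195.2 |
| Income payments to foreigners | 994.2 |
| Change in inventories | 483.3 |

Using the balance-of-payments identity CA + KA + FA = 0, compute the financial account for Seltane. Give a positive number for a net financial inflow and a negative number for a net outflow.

Goods balance = 3195.2 - 3322.0 = -126.8
Services balance = 988.0
Trade balance (goods + services) = -126.8 + 988.0 = 861.2
Net primary income = 1448.8 - 994.2 = 454.6
Net secondary income = 106.2 - 653.9 = -547.7
Current account = 861.2 + 454.6 + (-547.7) = 768.1
Financial account = -(768.1 + (-301.9)) = -466.2

-466.2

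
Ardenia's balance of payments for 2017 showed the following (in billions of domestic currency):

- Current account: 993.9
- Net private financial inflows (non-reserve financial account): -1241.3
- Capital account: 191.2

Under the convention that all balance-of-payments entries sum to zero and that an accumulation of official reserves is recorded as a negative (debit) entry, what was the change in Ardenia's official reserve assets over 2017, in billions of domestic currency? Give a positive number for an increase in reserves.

-56.2

Official reserve transactions balance = -(993.9 + 191.2 + (-1241.3)) = 56.2
An accumulation of reserves is recorded as a debit (negative entry), so the change in the stock of reserves is the negative of that balance.
Change in official reserves = -(56.2) = -56.2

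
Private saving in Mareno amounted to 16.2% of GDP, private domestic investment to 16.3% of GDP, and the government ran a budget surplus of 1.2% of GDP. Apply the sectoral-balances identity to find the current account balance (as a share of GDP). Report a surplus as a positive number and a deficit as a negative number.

By the sectoral-balances identity, CA = (S_private - I) + (T - G).
Private balance = 16.2 - 16.3 = -0.1
Government balance (T - G) = 1.2
CA = -0.1 + 1.2 = 1.1

1.1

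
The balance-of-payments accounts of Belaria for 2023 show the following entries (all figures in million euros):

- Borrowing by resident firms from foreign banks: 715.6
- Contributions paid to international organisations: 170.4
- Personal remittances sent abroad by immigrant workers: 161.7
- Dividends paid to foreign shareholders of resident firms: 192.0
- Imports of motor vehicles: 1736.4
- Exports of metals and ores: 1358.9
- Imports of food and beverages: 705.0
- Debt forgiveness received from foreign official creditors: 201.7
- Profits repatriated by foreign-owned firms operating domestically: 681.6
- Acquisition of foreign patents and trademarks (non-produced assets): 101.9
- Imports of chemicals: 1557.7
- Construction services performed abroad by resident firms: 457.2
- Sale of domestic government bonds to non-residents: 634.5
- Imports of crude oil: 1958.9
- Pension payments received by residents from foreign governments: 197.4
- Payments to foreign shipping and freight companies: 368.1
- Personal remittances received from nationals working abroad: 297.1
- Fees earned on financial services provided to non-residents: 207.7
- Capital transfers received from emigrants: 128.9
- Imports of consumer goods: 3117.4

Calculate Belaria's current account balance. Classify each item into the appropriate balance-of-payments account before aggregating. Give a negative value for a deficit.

-8130.9

Goods: -1557.7 - 1736.4 - 3117.4 - 1958.9 - 705.0 + 1358.9 = -7716.5
Services: 207.7 + 457.2 - 368.1 = 296.8
Primary income: -681.6 - 192.0 = -873.6
Secondary income: -170.4 - 161.7 + 197.4 + 297.1 = 162.4
Current account = (-7716.5) + 296.8 + (-873.6) + 162.4 = -8130.9
(Excluded from the current account — financial account: borrowing by resident firms from foreign banks 715.6, sale of domestic government bonds to non-residents 634.5; capital account: debt forgiveness received from foreign official creditors 201.7, acquisition of foreign patents and trademarks (non-produced assets) 101.9, capital transfers received from emigrants 128.9.)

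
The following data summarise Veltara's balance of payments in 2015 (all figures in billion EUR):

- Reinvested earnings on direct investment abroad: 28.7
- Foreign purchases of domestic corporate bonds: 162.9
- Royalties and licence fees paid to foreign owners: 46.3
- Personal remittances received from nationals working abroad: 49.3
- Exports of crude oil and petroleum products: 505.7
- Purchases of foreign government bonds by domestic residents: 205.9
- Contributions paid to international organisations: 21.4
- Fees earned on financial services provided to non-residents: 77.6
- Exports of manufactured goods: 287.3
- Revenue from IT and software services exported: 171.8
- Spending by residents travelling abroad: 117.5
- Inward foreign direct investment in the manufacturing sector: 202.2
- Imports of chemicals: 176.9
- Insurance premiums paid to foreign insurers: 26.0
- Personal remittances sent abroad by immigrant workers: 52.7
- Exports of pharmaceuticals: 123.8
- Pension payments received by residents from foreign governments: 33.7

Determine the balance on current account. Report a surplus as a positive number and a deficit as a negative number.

837.1

Goods: 123.8 - 176.9 + 505.7 + 287.3 = 739.9
Services: 171.8 + 77.6 - 117.5 - 26.0 - 46.3 = 59.6
Primary income: 28.7
Secondary income: 49.3 + 33.7 - 52.7 - 21.4 = 8.9
Current account = 739.9 + 59.6 + 28.7 + 8.9 = 837.1
(Excluded from the current account — financial account: foreign purchases of domestic corporate bonds 162.9, purchases of foreign government bonds by domestic residents 205.9, inward foreign direct investment in the manufacturing sector 202.2.)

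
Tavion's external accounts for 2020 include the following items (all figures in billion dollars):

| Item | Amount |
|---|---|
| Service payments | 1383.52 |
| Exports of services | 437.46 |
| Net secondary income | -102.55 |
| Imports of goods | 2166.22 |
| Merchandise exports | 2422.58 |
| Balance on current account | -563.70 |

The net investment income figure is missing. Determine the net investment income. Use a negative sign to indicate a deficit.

228.55

Current account = goods balance + services balance + net primary income + net secondary income
Sum of the known components = -792.25
Net investment income = CA - (known components) = -563.70 - (-792.25) = 228.55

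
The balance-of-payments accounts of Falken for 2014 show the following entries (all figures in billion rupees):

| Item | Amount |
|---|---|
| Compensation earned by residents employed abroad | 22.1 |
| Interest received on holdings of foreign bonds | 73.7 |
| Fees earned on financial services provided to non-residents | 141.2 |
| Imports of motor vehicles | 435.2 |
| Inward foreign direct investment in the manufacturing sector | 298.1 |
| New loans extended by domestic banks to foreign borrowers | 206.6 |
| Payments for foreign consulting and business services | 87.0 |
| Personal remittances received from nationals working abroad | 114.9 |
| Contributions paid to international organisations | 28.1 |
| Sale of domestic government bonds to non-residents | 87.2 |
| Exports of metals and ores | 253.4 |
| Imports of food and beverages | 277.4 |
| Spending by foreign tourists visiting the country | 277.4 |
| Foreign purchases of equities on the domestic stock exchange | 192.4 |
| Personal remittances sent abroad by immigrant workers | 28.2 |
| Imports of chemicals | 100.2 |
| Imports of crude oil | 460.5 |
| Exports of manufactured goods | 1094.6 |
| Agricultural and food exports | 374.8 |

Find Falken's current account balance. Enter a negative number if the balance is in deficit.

935.5

Goods: -277.4 - 460.5 + 374.8 + 1094.6 - 435.2 + 253.4 - 100.2 = 449.5
Services: 277.4 + 141.2 - 87.0 = 331.6
Primary income: 73.7 + 22.1 = 95.8
Secondary income: -28.1 + 114.9 - 28.2 = 58.6
Current account = 449.5 + 331.6 + 95.8 + 58.6 = 935.5
(Excluded from the current account — financial account: inward foreign direct investment in the manufacturing sector 298.1, new loans extended by domestic banks to foreign borrowers 206.6, sale of domestic government bonds to non-residents 87.2, foreign purchases of equities on the domestic stock exchange 192.4.)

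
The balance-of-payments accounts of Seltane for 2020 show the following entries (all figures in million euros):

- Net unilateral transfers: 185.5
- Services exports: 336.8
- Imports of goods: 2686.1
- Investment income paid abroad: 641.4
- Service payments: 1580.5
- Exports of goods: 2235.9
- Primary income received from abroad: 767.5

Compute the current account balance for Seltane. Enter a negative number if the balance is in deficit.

Goods balance = 2235.9 - 2686.1 = -450.2
Services balance = 336.8 - 1580.5 = -1243.7
Trade balance (goods + services) = -450.2 + (-1243.7) = -1693.9
Net primary income = 767.5 - 641.4 = 126.1
Net secondary income = 185.5
Current account = -1693.9 + 126.1 + 185.5 = -1382.3

-1382.3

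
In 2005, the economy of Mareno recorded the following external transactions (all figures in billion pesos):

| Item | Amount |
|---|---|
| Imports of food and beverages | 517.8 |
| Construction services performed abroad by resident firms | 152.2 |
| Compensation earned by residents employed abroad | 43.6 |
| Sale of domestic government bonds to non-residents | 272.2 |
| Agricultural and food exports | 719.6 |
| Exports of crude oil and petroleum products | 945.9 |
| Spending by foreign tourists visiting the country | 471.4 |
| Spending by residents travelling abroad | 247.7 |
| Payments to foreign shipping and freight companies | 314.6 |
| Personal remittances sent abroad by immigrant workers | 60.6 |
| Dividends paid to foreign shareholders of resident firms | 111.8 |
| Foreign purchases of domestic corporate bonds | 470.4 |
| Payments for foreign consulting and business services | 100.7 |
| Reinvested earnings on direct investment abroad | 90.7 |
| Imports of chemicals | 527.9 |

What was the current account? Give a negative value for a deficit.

542.3

Goods: -527.9 + 945.9 - 517.8 + 719.6 = 619.8
Services: 471.4 - 247.7 - 314.6 + 152.2 - 100.7 = -39.4
Primary income: 90.7 - 111.8 + 43.6 = 22.5
Secondary income: -60.6
Current account = 619.8 + (-39.4) + 22.5 + (-60.6) = 542.3
(Excluded from the current account — financial account: sale of domestic government bonds to non-residents 272.2, foreign purchases of domestic corporate bonds 470.4.)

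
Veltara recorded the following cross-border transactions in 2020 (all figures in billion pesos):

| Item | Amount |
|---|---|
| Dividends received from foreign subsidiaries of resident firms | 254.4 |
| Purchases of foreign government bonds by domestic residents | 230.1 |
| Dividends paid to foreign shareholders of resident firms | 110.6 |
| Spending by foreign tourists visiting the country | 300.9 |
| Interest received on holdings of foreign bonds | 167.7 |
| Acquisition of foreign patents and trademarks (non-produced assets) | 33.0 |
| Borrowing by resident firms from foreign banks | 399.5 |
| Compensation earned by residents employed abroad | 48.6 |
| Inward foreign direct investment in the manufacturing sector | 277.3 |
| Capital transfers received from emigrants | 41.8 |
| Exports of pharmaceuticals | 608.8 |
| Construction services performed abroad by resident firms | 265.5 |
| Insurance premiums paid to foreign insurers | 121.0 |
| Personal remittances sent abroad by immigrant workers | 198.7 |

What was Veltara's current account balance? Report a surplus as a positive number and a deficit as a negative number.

Goods: 608.8
Services: 300.9 - 121.0 + 265.5 = 445.4
Primary income: 48.6 + 254.4 - 110.6 + 167.7 = 360.1
Secondary income: -198.7
Current account = 608.8 + 445.4 + 360.1 + (-198.7) = 1215.6
(Excluded from the current account — financial account: purchases of foreign government bonds by domestic residents 230.1, borrowing by resident firms from foreign banks 399.5, inward foreign direct investment in the manufacturing sector 277.3; capital account: acquisition of foreign patents and trademarks (non-produced assets) 33.0, capital transfers received from emigrants 41.8.)

1215.6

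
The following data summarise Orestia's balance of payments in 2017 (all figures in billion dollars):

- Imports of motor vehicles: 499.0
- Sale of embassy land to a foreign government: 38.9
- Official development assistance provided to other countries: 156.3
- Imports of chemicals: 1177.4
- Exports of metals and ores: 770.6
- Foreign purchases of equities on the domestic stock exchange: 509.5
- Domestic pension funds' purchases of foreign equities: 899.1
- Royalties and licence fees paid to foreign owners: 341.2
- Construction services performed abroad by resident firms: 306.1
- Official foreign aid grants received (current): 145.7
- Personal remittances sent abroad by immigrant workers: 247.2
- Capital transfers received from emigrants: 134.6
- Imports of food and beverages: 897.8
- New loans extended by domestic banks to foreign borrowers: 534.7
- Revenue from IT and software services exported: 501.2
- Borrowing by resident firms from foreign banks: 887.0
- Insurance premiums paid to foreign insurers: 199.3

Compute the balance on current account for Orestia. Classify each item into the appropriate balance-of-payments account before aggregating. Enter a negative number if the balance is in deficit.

-1794.6

Goods: 770.6 - 499.0 - 1177.4 - 897.8 = -1803.6
Services: 501.2 + 306.1 - 199.3 - 341.2 = 266.8
Secondary income: -156.3 + 145.7 - 247.2 = -257.8
Current account = (-1803.6) + 266.8 + (-257.8) = -1794.6
(Excluded from the current account — capital account: sale of embassy land to a foreign government 38.9, capital transfers received from emigrants 134.6; financial account: foreign purchases of equities on the domestic stock exchange 509.5, domestic pension funds' purchases of foreign equities 899.1, new loans extended by domestic banks to foreign borrowers 534.7, borrowing by resident firms from foreign banks 887.0.)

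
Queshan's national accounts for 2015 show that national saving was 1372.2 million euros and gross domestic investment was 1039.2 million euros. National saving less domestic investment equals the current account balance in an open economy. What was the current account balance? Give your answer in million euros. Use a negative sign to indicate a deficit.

333.0

CA = S - I = 1372.2 - 1039.2 = 333.0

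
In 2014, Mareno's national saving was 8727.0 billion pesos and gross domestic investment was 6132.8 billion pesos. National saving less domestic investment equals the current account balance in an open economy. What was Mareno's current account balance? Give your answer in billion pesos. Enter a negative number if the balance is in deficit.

2594.2

CA = S - I = 8727.0 - 6132.8 = 2594.2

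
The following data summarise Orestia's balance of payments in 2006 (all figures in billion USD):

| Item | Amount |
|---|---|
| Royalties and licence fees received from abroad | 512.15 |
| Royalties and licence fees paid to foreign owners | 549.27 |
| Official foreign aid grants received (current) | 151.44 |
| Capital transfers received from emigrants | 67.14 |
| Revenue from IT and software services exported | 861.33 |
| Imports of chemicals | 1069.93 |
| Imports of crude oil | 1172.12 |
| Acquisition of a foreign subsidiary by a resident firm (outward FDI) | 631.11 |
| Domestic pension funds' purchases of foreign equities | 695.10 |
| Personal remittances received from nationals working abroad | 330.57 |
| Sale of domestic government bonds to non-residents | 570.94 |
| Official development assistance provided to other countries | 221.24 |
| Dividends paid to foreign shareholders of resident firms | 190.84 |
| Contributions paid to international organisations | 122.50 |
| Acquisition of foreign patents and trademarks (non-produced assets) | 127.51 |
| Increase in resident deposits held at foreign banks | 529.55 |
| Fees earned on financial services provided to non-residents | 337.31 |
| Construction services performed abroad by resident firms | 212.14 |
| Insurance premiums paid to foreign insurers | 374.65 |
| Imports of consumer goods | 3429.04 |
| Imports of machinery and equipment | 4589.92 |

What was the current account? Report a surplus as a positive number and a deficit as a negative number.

-9314.57

Goods: -1069.93 - 4589.92 - 3429.04 - 1172.12 = -10261.01
Services: 212.14 + 337.31 - 549.27 + 512.15 - 374.65 + 861.33 = 999.01
Primary income: -190.84
Secondary income: -122.50 + 151.44 - 221.24 + 330.57 = 138.27
Current account = (-10261.01) + 999.01 + (-190.84) + 138.27 = -9314.57
(Excluded from the current account — capital account: capital transfers received from emigrants 67.14, acquisition of foreign patents and trademarks (non-produced assets) 127.51; financial account: acquisition of a foreign subsidiary by a resident firm (outward FDI) 631.11, domestic pension funds' purchases of foreign equities 695.10, sale of domestic government bonds to non-residents 570.94, increase in resident deposits held at foreign banks 529.55.)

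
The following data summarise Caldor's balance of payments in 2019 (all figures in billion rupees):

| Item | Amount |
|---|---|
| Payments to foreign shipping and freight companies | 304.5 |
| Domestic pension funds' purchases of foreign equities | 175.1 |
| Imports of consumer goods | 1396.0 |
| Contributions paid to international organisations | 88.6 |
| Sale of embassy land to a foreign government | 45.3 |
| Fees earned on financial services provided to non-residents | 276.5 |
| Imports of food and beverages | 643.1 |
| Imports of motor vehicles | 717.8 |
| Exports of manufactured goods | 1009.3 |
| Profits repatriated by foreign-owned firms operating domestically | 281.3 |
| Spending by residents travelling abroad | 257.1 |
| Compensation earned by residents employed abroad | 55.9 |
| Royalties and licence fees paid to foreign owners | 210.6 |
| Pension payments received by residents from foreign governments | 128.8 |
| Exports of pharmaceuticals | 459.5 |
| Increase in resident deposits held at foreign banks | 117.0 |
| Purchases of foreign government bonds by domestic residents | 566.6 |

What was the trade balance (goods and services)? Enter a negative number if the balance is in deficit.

-1783.8

Goods: 459.5 + 1009.3 - 717.8 - 643.1 - 1396.0 = -1288.1
Services: -304.5 - 257.1 + 276.5 - 210.6 = -495.7
Trade balance = -1288.1 + (-495.7) = -1783.8
(Excluded from the trade balance — financial account: domestic pension funds' purchases of foreign equities 175.1, increase in resident deposits held at foreign banks 117.0, purchases of foreign government bonds by domestic residents 566.6; secondary income: contributions paid to international organisations 88.6, pension payments received by residents from foreign governments 128.8; capital account: sale of embassy land to a foreign government 45.3; primary income: profits repatriated by foreign-owned firms operating domestically 281.3, compensation earned by residents employed abroad 55.9.)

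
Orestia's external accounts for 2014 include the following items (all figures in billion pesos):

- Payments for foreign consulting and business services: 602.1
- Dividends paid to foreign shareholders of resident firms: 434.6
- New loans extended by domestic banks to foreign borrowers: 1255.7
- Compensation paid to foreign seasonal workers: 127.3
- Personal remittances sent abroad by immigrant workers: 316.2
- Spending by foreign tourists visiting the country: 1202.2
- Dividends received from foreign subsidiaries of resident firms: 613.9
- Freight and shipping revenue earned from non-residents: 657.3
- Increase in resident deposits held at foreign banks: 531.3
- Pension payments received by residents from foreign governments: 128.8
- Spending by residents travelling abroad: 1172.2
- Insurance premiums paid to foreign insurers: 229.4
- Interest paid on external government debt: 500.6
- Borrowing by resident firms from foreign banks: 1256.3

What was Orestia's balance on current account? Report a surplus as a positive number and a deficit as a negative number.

-780.2

Services: 657.3 - 602.1 + 1202.2 - 229.4 - 1172.2 = -144.2
Primary income: -127.3 - 500.6 + 613.9 - 434.6 = -448.6
Secondary income: -316.2 + 128.8 = -187.4
Current account = (-144.2) + (-448.6) + (-187.4) = -780.2
(Excluded from the current account — financial account: new loans extended by domestic banks to foreign borrowers 1255.7, increase in resident deposits held at foreign banks 531.3, borrowing by resident firms from foreign banks 1256.3.)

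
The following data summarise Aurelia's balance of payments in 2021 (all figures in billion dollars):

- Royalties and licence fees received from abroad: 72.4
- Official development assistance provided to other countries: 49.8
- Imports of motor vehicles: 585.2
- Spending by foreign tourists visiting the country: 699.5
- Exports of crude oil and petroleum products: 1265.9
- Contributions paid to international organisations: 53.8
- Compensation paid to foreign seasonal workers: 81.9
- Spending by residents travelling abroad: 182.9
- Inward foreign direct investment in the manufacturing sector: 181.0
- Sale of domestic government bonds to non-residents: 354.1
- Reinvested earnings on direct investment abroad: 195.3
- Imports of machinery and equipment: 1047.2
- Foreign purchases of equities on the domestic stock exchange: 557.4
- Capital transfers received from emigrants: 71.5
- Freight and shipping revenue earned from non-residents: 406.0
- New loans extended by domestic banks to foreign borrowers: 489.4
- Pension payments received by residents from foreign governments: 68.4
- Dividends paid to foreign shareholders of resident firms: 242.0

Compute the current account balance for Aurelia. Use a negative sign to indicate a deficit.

464.7

Goods: -585.2 + 1265.9 - 1047.2 = -366.5
Services: 72.4 + 406.0 + 699.5 - 182.9 = 995.0
Primary income: -242.0 + 195.3 - 81.9 = -128.6
Secondary income: -49.8 - 53.8 + 68.4 = -35.2
Current account = (-366.5) + 995.0 + (-128.6) + (-35.2) = 464.7
(Excluded from the current account — financial account: inward foreign direct investment in the manufacturing sector 181.0, sale of domestic government bonds to non-residents 354.1, foreign purchases of equities on the domestic stock exchange 557.4, new loans extended by domestic banks to foreign borrowers 489.4; capital account: capital transfers received from emigrants 71.5.)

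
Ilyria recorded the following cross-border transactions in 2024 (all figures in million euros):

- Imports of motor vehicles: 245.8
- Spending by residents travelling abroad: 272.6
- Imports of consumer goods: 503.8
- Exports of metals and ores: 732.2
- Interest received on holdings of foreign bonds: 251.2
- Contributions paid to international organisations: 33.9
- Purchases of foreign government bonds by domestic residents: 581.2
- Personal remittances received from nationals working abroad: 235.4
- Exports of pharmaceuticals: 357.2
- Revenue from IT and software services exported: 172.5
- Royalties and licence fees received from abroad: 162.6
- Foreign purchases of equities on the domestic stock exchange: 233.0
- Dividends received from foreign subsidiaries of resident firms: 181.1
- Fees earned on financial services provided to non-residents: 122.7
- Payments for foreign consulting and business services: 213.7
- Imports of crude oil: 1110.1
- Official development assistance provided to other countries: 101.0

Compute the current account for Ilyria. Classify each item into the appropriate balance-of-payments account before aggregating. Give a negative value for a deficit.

-266.0

Goods: -503.8 + 357.2 + 732.2 - 245.8 - 1110.1 = -770.3
Services: -213.7 + 122.7 + 162.6 - 272.6 + 172.5 = -28.5
Primary income: 181.1 + 251.2 = 432.3
Secondary income: -33.9 - 101.0 + 235.4 = 100.5
Current account = (-770.3) + (-28.5) + 432.3 + 100.5 = -266.0
(Excluded from the current account — financial account: purchases of foreign government bonds by domestic residents 581.2, foreign purchases of equities on the domestic stock exchange 233.0.)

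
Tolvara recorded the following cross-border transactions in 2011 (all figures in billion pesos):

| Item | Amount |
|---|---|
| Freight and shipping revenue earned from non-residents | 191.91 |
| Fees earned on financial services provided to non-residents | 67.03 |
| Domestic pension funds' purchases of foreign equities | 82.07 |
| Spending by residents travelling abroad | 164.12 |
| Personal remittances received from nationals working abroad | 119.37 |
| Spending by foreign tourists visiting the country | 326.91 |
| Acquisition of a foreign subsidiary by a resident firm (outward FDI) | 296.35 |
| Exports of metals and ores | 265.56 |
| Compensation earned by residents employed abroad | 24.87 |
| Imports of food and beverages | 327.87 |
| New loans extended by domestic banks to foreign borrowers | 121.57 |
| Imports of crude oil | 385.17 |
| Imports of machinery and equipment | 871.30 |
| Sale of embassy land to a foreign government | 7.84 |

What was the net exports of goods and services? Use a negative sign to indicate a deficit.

Goods: -327.87 - 871.30 + 265.56 - 385.17 = -1318.78
Services: -164.12 + 67.03 + 191.91 + 326.91 = 421.73
Trade balance = -1318.78 + 421.73 = -897.05
(Excluded from the trade balance — financial account: domestic pension funds' purchases of foreign equities 82.07, acquisition of a foreign subsidiary by a resident firm (outward FDI) 296.35, new loans extended by domestic banks to foreign borrowers 121.57; secondary income: personal remittances received from nationals working abroad 119.37; primary income: compensation earned by residents employed abroad 24.87; capital account: sale of embassy land to a foreign government 7.84.)

-897.05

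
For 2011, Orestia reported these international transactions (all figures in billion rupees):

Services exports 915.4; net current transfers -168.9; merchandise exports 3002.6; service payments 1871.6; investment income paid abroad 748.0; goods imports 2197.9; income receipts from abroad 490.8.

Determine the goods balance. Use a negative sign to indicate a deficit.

804.7

Goods balance = 3002.6 - 2197.9 = 804.7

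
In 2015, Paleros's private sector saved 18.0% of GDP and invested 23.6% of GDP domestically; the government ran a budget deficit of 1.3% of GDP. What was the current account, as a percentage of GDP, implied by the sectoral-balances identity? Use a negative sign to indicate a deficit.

By the sectoral-balances identity, CA = (S_private - I) + (T - G).
Private balance = 18.0 - 23.6 = -5.6
Government balance (T - G) = -1.3
CA = -5.6 + (-1.3) = -6.9

-6.9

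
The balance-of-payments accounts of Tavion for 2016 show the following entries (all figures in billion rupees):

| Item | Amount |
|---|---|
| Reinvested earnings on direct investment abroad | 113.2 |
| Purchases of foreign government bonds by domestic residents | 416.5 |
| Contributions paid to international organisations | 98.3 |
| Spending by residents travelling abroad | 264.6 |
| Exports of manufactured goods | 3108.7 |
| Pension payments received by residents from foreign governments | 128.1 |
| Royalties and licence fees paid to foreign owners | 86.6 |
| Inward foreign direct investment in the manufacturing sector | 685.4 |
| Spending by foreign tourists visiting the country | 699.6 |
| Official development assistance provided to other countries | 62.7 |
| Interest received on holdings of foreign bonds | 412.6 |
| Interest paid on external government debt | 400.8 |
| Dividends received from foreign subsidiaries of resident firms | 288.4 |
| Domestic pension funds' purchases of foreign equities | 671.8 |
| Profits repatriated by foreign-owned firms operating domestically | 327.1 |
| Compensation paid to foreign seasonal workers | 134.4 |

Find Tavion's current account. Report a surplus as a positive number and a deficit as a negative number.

3376.1

Goods: 3108.7
Services: 699.6 - 86.6 - 264.6 = 348.4
Primary income: 113.2 - 134.4 + 412.6 + 288.4 - 327.1 - 400.8 = -48.1
Secondary income: -62.7 + 128.1 - 98.3 = -32.9
Current account = 3108.7 + 348.4 + (-48.1) + (-32.9) = 3376.1
(Excluded from the current account — financial account: purchases of foreign government bonds by domestic residents 416.5, inward foreign direct investment in the manufacturing sector 685.4, domestic pension funds' purchases of foreign equities 671.8.)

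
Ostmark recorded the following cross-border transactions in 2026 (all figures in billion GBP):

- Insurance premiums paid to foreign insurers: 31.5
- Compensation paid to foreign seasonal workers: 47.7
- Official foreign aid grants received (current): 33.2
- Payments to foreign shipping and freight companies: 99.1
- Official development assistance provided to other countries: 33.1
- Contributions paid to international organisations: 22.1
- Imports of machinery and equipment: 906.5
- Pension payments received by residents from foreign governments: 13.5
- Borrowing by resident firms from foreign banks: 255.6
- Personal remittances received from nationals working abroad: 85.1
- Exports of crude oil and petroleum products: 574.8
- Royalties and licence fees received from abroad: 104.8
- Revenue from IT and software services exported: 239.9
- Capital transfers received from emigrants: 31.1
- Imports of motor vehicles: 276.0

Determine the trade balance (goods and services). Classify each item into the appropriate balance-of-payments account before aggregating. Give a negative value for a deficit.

-393.6

Goods: -906.5 + 574.8 - 276.0 = -607.7
Services: -99.1 + 239.9 + 104.8 - 31.5 = 214.1
Trade balance = -607.7 + 214.1 = -393.6
(Excluded from the trade balance — primary income: compensation paid to foreign seasonal workers 47.7; secondary income: official foreign aid grants received (current) 33.2, official development assistance provided to other countries 33.1, contributions paid to international organisations 22.1, pension payments received by residents from foreign governments 13.5, personal remittances received from nationals working abroad 85.1; financial account: borrowing by resident firms from foreign banks 255.6; capital account: capital transfers received from emigrants 31.1.)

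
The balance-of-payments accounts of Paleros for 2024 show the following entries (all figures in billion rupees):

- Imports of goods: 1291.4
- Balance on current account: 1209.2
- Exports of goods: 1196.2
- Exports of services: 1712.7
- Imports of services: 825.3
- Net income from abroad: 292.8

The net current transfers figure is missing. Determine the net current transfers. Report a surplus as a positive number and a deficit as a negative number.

124.2

Current account = goods balance + services balance + net primary income + net secondary income
Sum of the known components = 1085.0
Net current transfers = CA - (known components) = 1209.2 - 1085.0 = 124.2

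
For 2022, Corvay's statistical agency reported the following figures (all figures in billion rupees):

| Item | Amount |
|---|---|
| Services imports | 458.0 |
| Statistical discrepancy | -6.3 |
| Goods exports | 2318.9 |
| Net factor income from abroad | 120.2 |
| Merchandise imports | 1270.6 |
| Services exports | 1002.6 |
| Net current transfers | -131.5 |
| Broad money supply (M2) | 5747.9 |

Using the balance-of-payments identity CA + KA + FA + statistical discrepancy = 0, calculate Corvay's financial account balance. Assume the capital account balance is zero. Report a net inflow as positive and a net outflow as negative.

-1575.3

Goods balance = 2318.9 - 1270.6 = 1048.3
Services balance = 1002.6 - 458.0 = 544.6
Trade balance (goods + services) = 1048.3 + 544.6 = 1592.9
Net primary income = 120.2
Net secondary income = -131.5
Current account = 1592.9 + 120.2 + (-131.5) = 1581.6
Financial account = -(1581.6 + (-6.3)) = -1575.3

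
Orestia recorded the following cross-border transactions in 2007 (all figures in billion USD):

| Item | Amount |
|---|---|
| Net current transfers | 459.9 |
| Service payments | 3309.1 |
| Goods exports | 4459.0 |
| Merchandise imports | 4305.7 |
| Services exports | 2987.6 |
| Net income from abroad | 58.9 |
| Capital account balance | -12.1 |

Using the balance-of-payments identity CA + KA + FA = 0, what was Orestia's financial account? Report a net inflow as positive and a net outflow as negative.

Goods balance = 4459.0 - 4305.7 = 153.3
Services balance = 2987.6 - 3309.1 = -321.5
Trade balance (goods + services) = 153.3 + (-321.5) = -168.2
Net primary income = 58.9
Net secondary income = 459.9
Current account = -168.2 + 58.9 + 459.9 = 350.6
Financial account = -(350.6 + (-12.1)) = -338.5

-338.5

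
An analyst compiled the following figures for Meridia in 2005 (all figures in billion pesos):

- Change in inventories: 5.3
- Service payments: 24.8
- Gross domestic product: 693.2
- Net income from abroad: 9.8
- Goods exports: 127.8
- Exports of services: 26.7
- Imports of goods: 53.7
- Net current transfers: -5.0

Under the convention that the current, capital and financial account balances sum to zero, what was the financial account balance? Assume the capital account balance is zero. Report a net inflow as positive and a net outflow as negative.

-80.8

Goods balance = 127.8 - 53.7 = 74.1
Services balance = 26.7 - 24.8 = 1.9
Trade balance (goods + services) = 74.1 + 1.9 = 76.0
Net primary income = 9.8
Net secondary income = -5.0
Current account = 76.0 + 9.8 + (-5.0) = 80.8
Financial account = -(80.8) = -80.8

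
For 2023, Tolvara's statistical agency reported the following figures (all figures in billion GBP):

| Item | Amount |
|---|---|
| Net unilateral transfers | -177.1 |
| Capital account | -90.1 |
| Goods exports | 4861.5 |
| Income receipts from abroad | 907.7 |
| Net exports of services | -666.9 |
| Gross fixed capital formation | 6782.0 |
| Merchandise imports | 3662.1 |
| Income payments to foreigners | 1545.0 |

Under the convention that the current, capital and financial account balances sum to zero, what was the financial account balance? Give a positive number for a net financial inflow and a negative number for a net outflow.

Goods balance = 4861.5 - 3662.1 = 1199.4
Services balance = -666.9
Trade balance (goods + services) = 1199.4 + (-666.9) = 532.5
Net primary income = 907.7 - 1545.0 = -637.3
Net secondary income = -177.1
Current account = 532.5 + (-637.3) + (-177.1) = -281.9
Financial account = -(-281.9 + (-90.1)) = 372.0

372.0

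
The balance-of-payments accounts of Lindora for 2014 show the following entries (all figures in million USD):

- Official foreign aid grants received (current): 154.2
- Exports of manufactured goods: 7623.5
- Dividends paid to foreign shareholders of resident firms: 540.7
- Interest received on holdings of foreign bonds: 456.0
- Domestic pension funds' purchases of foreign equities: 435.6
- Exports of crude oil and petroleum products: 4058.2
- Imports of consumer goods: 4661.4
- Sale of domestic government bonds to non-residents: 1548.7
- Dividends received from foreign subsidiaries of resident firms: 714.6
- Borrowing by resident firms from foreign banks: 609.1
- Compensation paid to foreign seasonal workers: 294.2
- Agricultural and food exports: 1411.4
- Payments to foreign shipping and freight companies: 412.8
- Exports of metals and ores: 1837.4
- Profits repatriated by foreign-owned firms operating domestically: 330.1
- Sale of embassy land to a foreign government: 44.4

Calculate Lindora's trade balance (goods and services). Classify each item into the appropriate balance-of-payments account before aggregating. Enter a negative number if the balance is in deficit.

9856.3

Goods: -4661.4 + 7623.5 + 1837.4 + 1411.4 + 4058.2 = 10269.1
Services: -412.8
Trade balance = 10269.1 + (-412.8) = 9856.3
(Excluded from the trade balance — secondary income: official foreign aid grants received (current) 154.2; primary income: dividends paid to foreign shareholders of resident firms 540.7, interest received on holdings of foreign bonds 456.0, dividends received from foreign subsidiaries of resident firms 714.6, compensation paid to foreign seasonal workers 294.2, profits repatriated by foreign-owned firms operating domestically 330.1; financial account: domestic pension funds' purchases of foreign equities 435.6, sale of domestic government bonds to non-residents 1548.7, borrowing by resident firms from foreign banks 609.1; capital account: sale of embassy land to a foreign government 44.4.)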